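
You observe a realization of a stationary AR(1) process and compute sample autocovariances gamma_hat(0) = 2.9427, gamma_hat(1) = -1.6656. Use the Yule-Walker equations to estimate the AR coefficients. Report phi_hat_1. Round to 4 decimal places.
\hat\phi_{1} = -0.5660

The Yule-Walker equations for an AR(p) process read, in matrix form,
  Gamma_p phi = r_p,   with   (Gamma_p)_{ij} = gamma(|i - j|),
                       (r_p)_i = gamma(i),   i,j = 1..p.
Substitute the sample gammas (Toeplitz matrix and right-hand side of size 1):
  Gamma_p = [[2.9427]]
  r_p     = [-1.6656]
With p = 1 this is the single equation gamma(0) phi_1 = gamma(1):
  phi_hat_1 = gamma(1) / gamma(0) = -1.6656 / 2.9427 = -0.5660.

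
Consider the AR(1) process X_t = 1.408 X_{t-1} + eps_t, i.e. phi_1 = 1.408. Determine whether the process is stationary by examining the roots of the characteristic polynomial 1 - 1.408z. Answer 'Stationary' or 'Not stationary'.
\text{Not stationary}

The AR(p) characteristic polynomial is P(z) = 1 - 1.408z.
Stationarity requires all roots to lie outside the unit circle, i.e. |z| > 1 for every root.
This is linear in z: 1 + (-1.408) z = 0  =>  z = -1/(-1.408) = 0.710227,  |z| = 0.710227.
Moduli of all roots: 0.7102.
All moduli strictly greater than 1? No.
Verdict: Not stationary.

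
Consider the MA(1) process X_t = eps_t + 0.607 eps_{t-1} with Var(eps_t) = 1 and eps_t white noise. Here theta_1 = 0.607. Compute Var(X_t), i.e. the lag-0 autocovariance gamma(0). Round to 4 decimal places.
\gamma(0) = 1.3684

For an MA(q) process X_t = eps_t + sum_i theta_i eps_{t-i} with
Var(eps_t) = sigma^2, the variance is
  gamma(0) = sigma^2 * (1 + sum_i theta_i^2).
  sum_i theta_i^2 = (0.607)^2 = 0.368449.
  gamma(0) = 1 * (1 + 0.368449) = 1 * 1.368449 = 1.368449, which rounds to 1.3684.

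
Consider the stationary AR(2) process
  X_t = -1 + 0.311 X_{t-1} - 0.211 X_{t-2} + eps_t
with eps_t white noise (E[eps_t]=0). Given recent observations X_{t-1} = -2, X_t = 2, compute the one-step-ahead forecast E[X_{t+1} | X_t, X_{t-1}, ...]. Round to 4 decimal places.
E[X_{t+1} \mid \mathcal F_t] = 0.0440

For an AR(p) model X_t = c + sum_i phi_i X_{t-i} + eps_t, the
one-step-ahead conditional mean is
  E[X_{t+1} | X_t, ...] = c + sum_i phi_i X_{t+1-i}.
Substitute known values:
  E[X_{t+1} | ...] = -1 + (0.311) * (2) + (-0.211) * (-2)
                   = 0.0440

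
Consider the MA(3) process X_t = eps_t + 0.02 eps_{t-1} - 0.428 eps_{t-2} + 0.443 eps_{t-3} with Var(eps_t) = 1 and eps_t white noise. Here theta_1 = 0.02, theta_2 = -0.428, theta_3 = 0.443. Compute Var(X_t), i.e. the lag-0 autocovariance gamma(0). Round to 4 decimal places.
\gamma(0) = 1.3798

For an MA(q) process X_t = eps_t + sum_i theta_i eps_{t-i} with
Var(eps_t) = sigma^2, the variance is
  gamma(0) = sigma^2 * (1 + sum_i theta_i^2).
  sum_i theta_i^2 = (0.02)^2 + (-0.428)^2 + (0.443)^2 = 0.0004 + 0.183184 + 0.196249 = 0.379833.
  gamma(0) = 1 * (1 + 0.379833) = 1 * 1.379833 = 1.379833, which rounds to 1.3798.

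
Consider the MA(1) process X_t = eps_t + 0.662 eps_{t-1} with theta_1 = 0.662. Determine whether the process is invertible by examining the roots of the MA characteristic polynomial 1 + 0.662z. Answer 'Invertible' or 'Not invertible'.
\text{Invertible}

The MA(q) characteristic polynomial is P(z) = 1 + 0.662z.
Invertibility requires all roots to lie outside the unit circle, i.e. |z| > 1 for every root.
This is linear in z: 1 + (0.662) z = 0  =>  z = -1/(0.662) = -1.510574,  |z| = 1.510574.
Moduli of all roots: 1.5106.
All moduli strictly greater than 1? Yes.
Verdict: Invertible.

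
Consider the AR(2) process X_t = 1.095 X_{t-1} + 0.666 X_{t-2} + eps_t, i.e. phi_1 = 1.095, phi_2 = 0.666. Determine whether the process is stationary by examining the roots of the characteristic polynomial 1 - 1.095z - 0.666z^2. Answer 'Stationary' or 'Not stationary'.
\text{Not stationary}

The AR(p) characteristic polynomial is P(z) = 1 - 1.095z - 0.666z^2.
Stationarity requires all roots to lie outside the unit circle, i.e. |z| > 1 for every root.
Set 1 + (-1.095) z + (-0.666) z^2 = 0, i.e. a z^2 + b z + c = 0 with a = -0.666, b = -1.095, c = 1.
Discriminant D = b^2 - 4ac = (-1.095)^2 - 4*(-0.666)*1 = 1.199025 - (-2.664) = 3.863025.
D >= 0, so the roots are real: z = (-b +/- sqrt(D)) / (2a) = (1.095 +/- 1.965458) / (-1.332).
  z_1 = (1.095 + 1.965458) / (-1.332) = -2.2976,   |z_1| = 2.2976.
  z_2 = (1.095 - 1.965458) / (-1.332) = 0.6535,   |z_2| = 0.6535.
Moduli of all roots: 2.2976, 0.6535.
All moduli strictly greater than 1? No.
Verdict: Not stationary.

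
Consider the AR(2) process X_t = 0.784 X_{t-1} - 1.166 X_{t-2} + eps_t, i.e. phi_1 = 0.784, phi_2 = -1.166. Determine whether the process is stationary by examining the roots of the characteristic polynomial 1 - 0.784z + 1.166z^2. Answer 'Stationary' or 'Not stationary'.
\text{Not stationary}

The AR(p) characteristic polynomial is P(z) = 1 - 0.784z + 1.166z^2.
Stationarity requires all roots to lie outside the unit circle, i.e. |z| > 1 for every root.
Set 1 + (-0.784) z + (1.166) z^2 = 0, i.e. a z^2 + b z + c = 0 with a = 1.166, b = -0.784, c = 1.
Discriminant D = b^2 - 4ac = (-0.784)^2 - 4*(1.166)*1 = 0.614656 - (4.664) = -4.049344.
D < 0, so the roots are the complex-conjugate pair z = (-b +/- i sqrt(-D)) / (2a) = 0.3362 +/- 0.8629i.
For a conjugate pair |z|^2 = z * conj(z) = (product of roots) = c/a = 1/(1.166) = 0.857633, so |z| = sqrt(0.857633) = 0.9261 for both roots.
Moduli of all roots: 0.9261, 0.9261.
All moduli strictly greater than 1? No.
Verdict: Not stationary.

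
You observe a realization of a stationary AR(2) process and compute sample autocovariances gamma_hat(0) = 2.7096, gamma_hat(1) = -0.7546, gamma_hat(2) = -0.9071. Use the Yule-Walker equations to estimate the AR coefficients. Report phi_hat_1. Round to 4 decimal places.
\hat\phi_{1} = -0.4030

The Yule-Walker equations for an AR(p) process read, in matrix form,
  Gamma_p phi = r_p,   with   (Gamma_p)_{ij} = gamma(|i - j|),
                       (r_p)_i = gamma(i),   i,j = 1..p.
Substitute the sample gammas (Toeplitz matrix and right-hand side of size 2):
  Gamma_p = [[2.7096, -0.7546], [-0.7546, 2.7096]]
  r_p     = [-0.7546, -0.9071]
Written out:
  2.7096 phi_1 - 0.7546 phi_2 = -0.7546
  -0.7546 phi_1 + 2.7096 phi_2 = -0.9071
Solve by Cramer's rule:
  det = gamma(0)^2 - gamma(1)^2 = (2.7096)^2 - (-0.7546)^2 = 7.34193216 - 0.56942116 = 6.772511
  phi_hat_1 = [gamma(1) gamma(0) - gamma(1) gamma(2)] / det = [(-0.7546)(2.7096) - (-0.7546)(-0.9071)] / 6.772511 = -2.72916182 / 6.772511 = -0.403
  phi_hat_2 = [gamma(0) gamma(2) - gamma(1)^2] / det = [(2.7096)(-0.9071) - (-0.7546)^2] / 6.772511 = -3.02729932 / 6.772511 = -0.447
So phi_hat = [-0.4030, -0.4470].
Therefore phi_hat_1 = -0.4030.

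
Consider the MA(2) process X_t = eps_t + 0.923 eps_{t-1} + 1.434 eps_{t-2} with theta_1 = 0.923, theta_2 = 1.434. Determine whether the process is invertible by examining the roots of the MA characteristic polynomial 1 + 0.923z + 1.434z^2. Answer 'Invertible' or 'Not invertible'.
\text{Not invertible}

The MA(q) characteristic polynomial is P(z) = 1 + 0.923z + 1.434z^2.
Invertibility requires all roots to lie outside the unit circle, i.e. |z| > 1 for every root.
Set 1 + (0.923) z + (1.434) z^2 = 0, i.e. a z^2 + b z + c = 0 with a = 1.434, b = 0.923, c = 1.
Discriminant D = b^2 - 4ac = (0.923)^2 - 4*(1.434)*1 = 0.851929 - (5.736) = -4.884071.
D < 0, so the roots are the complex-conjugate pair z = (-b +/- i sqrt(-D)) / (2a) = -0.3218 +/- 0.7706i.
For a conjugate pair |z|^2 = z * conj(z) = (product of roots) = c/a = 1/(1.434) = 0.69735, so |z| = sqrt(0.69735) = 0.8351 for both roots.
Moduli of all roots: 0.8351, 0.8351.
All moduli strictly greater than 1? No.
Verdict: Not invertible.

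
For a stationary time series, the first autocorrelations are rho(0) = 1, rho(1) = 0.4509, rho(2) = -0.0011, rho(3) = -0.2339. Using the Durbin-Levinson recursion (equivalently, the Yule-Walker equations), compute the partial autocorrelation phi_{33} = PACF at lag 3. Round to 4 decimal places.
\phi_{33} = -0.1580

The PACF at lag k is phi_{kk}, the last component of the solution
to the Yule-Walker system G_k phi = r_k where
  (G_k)_{ij} = rho(|i - j|), (r_k)_i = rho(i), i,j = 1..k.
Equivalently, Durbin-Levinson gives phi_{kk} iteratively:
  phi_{11} = rho(1)
  phi_{kk} = [rho(k) - sum_{j=1..k-1} phi_{k-1,j} rho(k-j)]
            / [1 - sum_{j=1..k-1} phi_{k-1,j} rho(j)],
  phi_{k,j} = phi_{k-1,j} - phi_{kk} phi_{k-1,k-j},  j = 1..k-1.
Step k = 1:
  phi_11 = rho(1) = 0.4509.
Step k = 2:
  phi_22 = [rho(2) - phi_11 rho(1)] / [1 - phi_11 rho(1)] = [-0.0011 - (0.4509)(0.4509)] / [1 - (0.4509)(0.4509)]
         = -0.20441081 / 0.79668919 = -0.256575.
  Update: phi_21 = phi_11 - phi_22 phi_11 = 0.4509 - (-0.256575)(0.4509) = 0.56659.
Step k = 3:
  phi_33 = [rho(3) - phi_21 rho(2) - phi_22 rho(1)] / [1 - phi_21 rho(1) - phi_22 rho(2)]
    numerator   = -0.2339 - (0.56659)(-0.0011) - (-0.256575)(0.4509) = -0.11758692
    denominator = 1 - (0.56659)(0.4509) - (-0.256575)(-0.0011) = 0.74424241
  phi_33 = -0.11758692 / 0.74424241 = -0.158.
Therefore phi_{33} = -0.1580.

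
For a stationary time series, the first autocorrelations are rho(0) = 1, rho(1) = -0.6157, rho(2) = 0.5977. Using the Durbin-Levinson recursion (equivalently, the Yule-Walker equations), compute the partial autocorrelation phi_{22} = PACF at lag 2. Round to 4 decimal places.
\phi_{22} = 0.3521

The PACF at lag k is phi_{kk}, the last component of the solution
to the Yule-Walker system G_k phi = r_k where
  (G_k)_{ij} = rho(|i - j|), (r_k)_i = rho(i), i,j = 1..k.
Equivalently, Durbin-Levinson gives phi_{kk} iteratively:
  phi_{11} = rho(1)
  phi_{kk} = [rho(k) - sum_{j=1..k-1} phi_{k-1,j} rho(k-j)]
            / [1 - sum_{j=1..k-1} phi_{k-1,j} rho(j)],
  phi_{k,j} = phi_{k-1,j} - phi_{kk} phi_{k-1,k-j},  j = 1..k-1.
Step k = 1:
  phi_11 = rho(1) = -0.6157.
Step k = 2:
  phi_22 = [rho(2) - phi_11 rho(1)] / [1 - phi_11 rho(1)] = [0.5977 - (-0.6157)(-0.6157)] / [1 - (-0.6157)(-0.6157)]
         = 0.21861351 / 0.62091351 = 0.3521.
Therefore phi_{22} = 0.3521.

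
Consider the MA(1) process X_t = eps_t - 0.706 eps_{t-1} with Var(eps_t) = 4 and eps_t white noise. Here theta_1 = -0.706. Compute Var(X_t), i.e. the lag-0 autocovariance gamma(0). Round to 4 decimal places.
\gamma(0) = 5.9937

For an MA(q) process X_t = eps_t + sum_i theta_i eps_{t-i} with
Var(eps_t) = sigma^2, the variance is
  gamma(0) = sigma^2 * (1 + sum_i theta_i^2).
  sum_i theta_i^2 = (-0.706)^2 = 0.498436.
  gamma(0) = 4 * (1 + 0.498436) = 4 * 1.498436 = 5.993744, which rounds to 5.9937.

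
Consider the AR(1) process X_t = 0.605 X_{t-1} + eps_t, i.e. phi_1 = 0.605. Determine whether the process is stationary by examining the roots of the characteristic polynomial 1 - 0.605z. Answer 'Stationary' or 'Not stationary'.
\text{Stationary}

The AR(p) characteristic polynomial is P(z) = 1 - 0.605z.
Stationarity requires all roots to lie outside the unit circle, i.e. |z| > 1 for every root.
This is linear in z: 1 + (-0.605) z = 0  =>  z = -1/(-0.605) = 1.652893,  |z| = 1.652893.
Moduli of all roots: 1.6529.
All moduli strictly greater than 1? Yes.
Verdict: Stationary.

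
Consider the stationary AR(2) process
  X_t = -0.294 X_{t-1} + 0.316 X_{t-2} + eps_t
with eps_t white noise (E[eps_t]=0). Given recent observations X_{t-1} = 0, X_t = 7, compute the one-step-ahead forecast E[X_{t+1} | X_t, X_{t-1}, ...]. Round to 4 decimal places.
E[X_{t+1} \mid \mathcal F_t] = -2.0580

For an AR(p) model X_t = c + sum_i phi_i X_{t-i} + eps_t, the
one-step-ahead conditional mean is
  E[X_{t+1} | X_t, ...] = c + sum_i phi_i X_{t+1-i}.
Substitute known values:
  E[X_{t+1} | ...] = (-0.294) * (7) + (0.316) * (0)
                   = -2.0580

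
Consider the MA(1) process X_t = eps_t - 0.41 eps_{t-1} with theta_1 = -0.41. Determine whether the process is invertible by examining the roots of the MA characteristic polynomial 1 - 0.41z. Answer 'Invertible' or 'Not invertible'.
\text{Invertible}

The MA(q) characteristic polynomial is P(z) = 1 - 0.41z.
Invertibility requires all roots to lie outside the unit circle, i.e. |z| > 1 for every root.
This is linear in z: 1 + (-0.41) z = 0  =>  z = -1/(-0.41) = 2.439024,  |z| = 2.439024.
Moduli of all roots: 2.4390.
All moduli strictly greater than 1? Yes.
Verdict: Invertible.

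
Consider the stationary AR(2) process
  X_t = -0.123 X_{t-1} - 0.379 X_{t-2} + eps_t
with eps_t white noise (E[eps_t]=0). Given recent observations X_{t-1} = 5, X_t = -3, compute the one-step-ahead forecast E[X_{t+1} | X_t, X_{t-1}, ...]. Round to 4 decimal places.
E[X_{t+1} \mid \mathcal F_t] = -1.5260

For an AR(p) model X_t = c + sum_i phi_i X_{t-i} + eps_t, the
one-step-ahead conditional mean is
  E[X_{t+1} | X_t, ...] = c + sum_i phi_i X_{t+1-i}.
Substitute known values:
  E[X_{t+1} | ...] = (-0.123) * (-3) + (-0.379) * (5)
                   = -1.5260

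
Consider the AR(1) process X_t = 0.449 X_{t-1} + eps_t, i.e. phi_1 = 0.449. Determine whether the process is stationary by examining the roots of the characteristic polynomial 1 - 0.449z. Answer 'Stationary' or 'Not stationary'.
\text{Stationary}

The AR(p) characteristic polynomial is P(z) = 1 - 0.449z.
Stationarity requires all roots to lie outside the unit circle, i.e. |z| > 1 for every root.
This is linear in z: 1 + (-0.449) z = 0  =>  z = -1/(-0.449) = 2.227171,  |z| = 2.227171.
Moduli of all roots: 2.2272.
All moduli strictly greater than 1? Yes.
Verdict: Stationary.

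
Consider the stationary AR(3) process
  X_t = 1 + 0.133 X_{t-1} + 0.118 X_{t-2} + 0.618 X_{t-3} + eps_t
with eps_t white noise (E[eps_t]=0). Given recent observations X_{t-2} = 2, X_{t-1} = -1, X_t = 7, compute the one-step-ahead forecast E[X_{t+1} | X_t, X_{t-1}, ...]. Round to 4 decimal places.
E[X_{t+1} \mid \mathcal F_t] = 3.0490

For an AR(p) model X_t = c + sum_i phi_i X_{t-i} + eps_t, the
one-step-ahead conditional mean is
  E[X_{t+1} | X_t, ...] = c + sum_i phi_i X_{t+1-i}.
Substitute known values:
  E[X_{t+1} | ...] = 1 + (0.133) * (7) + (0.118) * (-1) + (0.618) * (2)
                   = 3.0490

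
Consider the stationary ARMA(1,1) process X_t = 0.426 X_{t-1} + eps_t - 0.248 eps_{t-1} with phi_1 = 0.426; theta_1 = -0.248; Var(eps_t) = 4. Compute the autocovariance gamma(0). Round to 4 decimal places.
\gamma(0) = 4.1548

Multiply the model equation by X_{t-k} and take expectations. With theta_0 = psi_0 = 1 and psi_j the MA(infinity) weights, this gives
  gamma(k) - sum_i phi_i gamma(k-i) = c_k,
  c_k = sigma^2 * sum_{j=k..q} theta_j psi_{j-k}   (c_k = 0 for k > q),
using gamma(-m) = gamma(m).
psi-weights needed (psi_j = theta_j + sum_i phi_i psi_{j-i}):
  psi_1 = theta_1 + phi_1 = -0.248 + (0.426) = 0.178
Right-hand sides:
  c_0 = sigma^2 (1 + theta_1 psi_1) = 4 * (1 + (-0.248)(0.178)) = 4 * 0.955856 = 3.823424
  c_1 = sigma^2 theta_1 = 4 * (-0.248) = -0.992
  c_2 = 0
Equations for k = 0 and k = 1 (AR order 1):
  gamma(0) = phi_1 gamma(1) + c_0
  gamma(1) = phi_1 gamma(0) + c_1
Substituting the second into the first: gamma(0) (1 - phi_1^2) = c_0 + phi_1 c_1, so
  gamma(0) = (c_0 + phi_1 c_1) / (1 - phi_1^2) = (3.823424 + (0.426)(-0.992)) / (1 - (0.426)^2) = 3.400832 / 0.818524 = 4.154835.
Therefore gamma(0) = 4.1548 (to 4 decimal places).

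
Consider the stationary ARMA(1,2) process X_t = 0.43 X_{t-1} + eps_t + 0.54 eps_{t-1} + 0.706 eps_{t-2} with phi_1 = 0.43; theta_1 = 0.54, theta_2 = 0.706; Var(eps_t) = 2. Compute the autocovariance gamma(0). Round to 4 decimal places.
\gamma(0) = 6.9768

Multiply the model equation by X_{t-k} and take expectations. With theta_0 = psi_0 = 1 and psi_j the MA(infinity) weights, this gives
  gamma(k) - sum_i phi_i gamma(k-i) = c_k,
  c_k = sigma^2 * sum_{j=k..q} theta_j psi_{j-k}   (c_k = 0 for k > q),
using gamma(-m) = gamma(m).
psi-weights needed (psi_j = theta_j + sum_i phi_i psi_{j-i}):
  psi_1 = theta_1 + phi_1 = 0.54 + (0.43) = 0.97
  psi_2 = theta_2 + phi_1 psi_1 = 0.706 + (0.43)(0.97) = 1.1231
Right-hand sides:
  c_0 = sigma^2 (1 + theta_1 psi_1 + theta_2 psi_2) = 2 * (1 + (0.54)(0.97) + (0.706)(1.1231)) = 2 * 2.316709 = 4.633417
  c_1 = sigma^2 (theta_1 + theta_2 psi_1) = 2 * (0.54 + (0.706)(0.97)) = 2.44964
  c_2 = sigma^2 theta_2 = 2 * (0.706) = 1.412
Equations for k = 0 and k = 1 (AR order 1):
  gamma(0) = phi_1 gamma(1) + c_0
  gamma(1) = phi_1 gamma(0) + c_1
Substituting the second into the first: gamma(0) (1 - phi_1^2) = c_0 + phi_1 c_1, so
  gamma(0) = (c_0 + phi_1 c_1) / (1 - phi_1^2) = (4.633417 + (0.43)(2.44964)) / (1 - (0.43)^2) = 5.686762 / 0.8151 = 6.976767.
Therefore gamma(0) = 6.9768 (to 4 decimal places).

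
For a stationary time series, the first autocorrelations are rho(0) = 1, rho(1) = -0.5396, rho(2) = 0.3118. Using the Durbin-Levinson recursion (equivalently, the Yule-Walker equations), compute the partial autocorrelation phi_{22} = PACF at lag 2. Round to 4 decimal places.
\phi_{22} = 0.0291

The PACF at lag k is phi_{kk}, the last component of the solution
to the Yule-Walker system G_k phi = r_k where
  (G_k)_{ij} = rho(|i - j|), (r_k)_i = rho(i), i,j = 1..k.
Equivalently, Durbin-Levinson gives phi_{kk} iteratively:
  phi_{11} = rho(1)
  phi_{kk} = [rho(k) - sum_{j=1..k-1} phi_{k-1,j} rho(k-j)]
            / [1 - sum_{j=1..k-1} phi_{k-1,j} rho(j)],
  phi_{k,j} = phi_{k-1,j} - phi_{kk} phi_{k-1,k-j},  j = 1..k-1.
Step k = 1:
  phi_11 = rho(1) = -0.5396.
Step k = 2:
  phi_22 = [rho(2) - phi_11 rho(1)] / [1 - phi_11 rho(1)] = [0.3118 - (-0.5396)(-0.5396)] / [1 - (-0.5396)(-0.5396)]
         = 0.02063184 / 0.70883184 = 0.0291.
Therefore phi_{22} = 0.0291.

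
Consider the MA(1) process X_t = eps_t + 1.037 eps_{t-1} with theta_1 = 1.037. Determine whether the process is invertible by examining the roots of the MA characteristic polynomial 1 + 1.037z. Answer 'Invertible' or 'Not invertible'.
\text{Not invertible}

The MA(q) characteristic polynomial is P(z) = 1 + 1.037z.
Invertibility requires all roots to lie outside the unit circle, i.e. |z| > 1 for every root.
This is linear in z: 1 + (1.037) z = 0  =>  z = -1/(1.037) = -0.96432,  |z| = 0.96432.
Moduli of all roots: 0.9643.
All moduli strictly greater than 1? No.
Verdict: Not invertible.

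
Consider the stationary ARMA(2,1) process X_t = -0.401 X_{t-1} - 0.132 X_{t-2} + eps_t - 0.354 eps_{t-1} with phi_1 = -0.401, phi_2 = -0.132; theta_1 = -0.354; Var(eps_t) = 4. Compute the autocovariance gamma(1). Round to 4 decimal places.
\gamma(1) = -3.5201

Multiply the model equation by X_{t-k} and take expectations. With theta_0 = psi_0 = 1 and psi_j the MA(infinity) weights, this gives
  gamma(k) - sum_i phi_i gamma(k-i) = c_k,
  c_k = sigma^2 * sum_{j=k..q} theta_j psi_{j-k}   (c_k = 0 for k > q),
using gamma(-m) = gamma(m).
psi-weights needed (psi_j = theta_j + sum_i phi_i psi_{j-i}):
  psi_1 = theta_1 + phi_1 = -0.354 + (-0.401) = -0.755
Right-hand sides:
  c_0 = sigma^2 (1 + theta_1 psi_1) = 4 * (1 + (-0.354)(-0.755)) = 4 * 1.26727 = 5.06908
  c_1 = sigma^2 theta_1 = 4 * (-0.354) = -1.416
  c_2 = 0
Equations for k = 0, 1, 2 (AR order 2, c_2 = 0):
  (E0) gamma(0) = phi_1 gamma(1) + phi_2 gamma(2) + c_0
  (E1) gamma(1) = phi_1 gamma(0) + phi_2 gamma(1) + c_1
  (E2) gamma(2) = phi_1 gamma(1) + phi_2 gamma(0)
From (E1): gamma(1) = A gamma(0) + B with
  A = phi_1 / (1 - phi_2) = -0.401 / 1.132 = -0.35424,   B = c_1 / (1 - phi_2) = -1.416 / 1.132 = -1.250883.
Insert (E2) into (E0): gamma(0) (1 - phi_2^2) = phi_1 (1 + phi_2) gamma(1) + c_0.
  phi_1 (1 + phi_2) = (-0.401)(0.868) = -0.348068,   1 - phi_2^2 = 0.982576.
Replace gamma(1) by A gamma(0) + B and collect gamma(0):
  gamma(0) [0.982576 - (-0.348068)(-0.35424)] = (-0.348068)(-1.250883) + 5.06908
  gamma(0) * 0.859276 = 5.504472
  gamma(0) = 5.504472 / 0.859276 = 6.40594.
  gamma(1) = A gamma(0) + B = (-0.35424)(6.40594) + (-1.250883) = -3.520125.
Therefore gamma(1) = -3.5201 (to 4 decimal places).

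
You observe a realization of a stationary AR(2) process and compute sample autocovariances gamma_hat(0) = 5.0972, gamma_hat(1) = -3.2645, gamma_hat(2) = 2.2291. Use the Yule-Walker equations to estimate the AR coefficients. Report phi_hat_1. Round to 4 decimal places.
\hat\phi_{1} = -0.6110

The Yule-Walker equations for an AR(p) process read, in matrix form,
  Gamma_p phi = r_p,   with   (Gamma_p)_{ij} = gamma(|i - j|),
                       (r_p)_i = gamma(i),   i,j = 1..p.
Substitute the sample gammas (Toeplitz matrix and right-hand side of size 2):
  Gamma_p = [[5.0972, -3.2645], [-3.2645, 5.0972]]
  r_p     = [-3.2645, 2.2291]
Written out:
  5.0972 phi_1 - 3.2645 phi_2 = -3.2645
  -3.2645 phi_1 + 5.0972 phi_2 = 2.2291
Solve by Cramer's rule:
  det = gamma(0)^2 - gamma(1)^2 = (5.0972)^2 - (-3.2645)^2 = 25.98144784 - 10.65696025 = 15.32448759
  phi_hat_1 = [gamma(1) gamma(0) - gamma(1) gamma(2)] / det = [(-3.2645)(5.0972) - (-3.2645)(2.2291)] / 15.32448759 = -9.36291245 / 15.32448759 = -0.611
  phi_hat_2 = [gamma(0) gamma(2) - gamma(1)^2] / det = [(5.0972)(2.2291) - (-3.2645)^2] / 15.32448759 = 0.70520827 / 15.32448759 = 0.046
So phi_hat = [-0.6110, 0.0460].
Therefore phi_hat_1 = -0.6110.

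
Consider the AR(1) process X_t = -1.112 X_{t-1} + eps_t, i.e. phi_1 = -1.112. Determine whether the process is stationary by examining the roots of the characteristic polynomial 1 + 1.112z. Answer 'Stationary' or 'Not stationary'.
\text{Not stationary}

The AR(p) characteristic polynomial is P(z) = 1 + 1.112z.
Stationarity requires all roots to lie outside the unit circle, i.e. |z| > 1 for every root.
This is linear in z: 1 + (1.112) z = 0  =>  z = -1/(1.112) = -0.899281,  |z| = 0.899281.
Moduli of all roots: 0.8993.
All moduli strictly greater than 1? No.
Verdict: Not stationary.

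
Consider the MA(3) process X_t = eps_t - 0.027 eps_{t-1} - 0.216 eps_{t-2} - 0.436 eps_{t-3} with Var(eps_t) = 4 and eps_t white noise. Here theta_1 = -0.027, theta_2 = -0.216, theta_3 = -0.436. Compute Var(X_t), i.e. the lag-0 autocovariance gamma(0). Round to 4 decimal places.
\gamma(0) = 4.9499

For an MA(q) process X_t = eps_t + sum_i theta_i eps_{t-i} with
Var(eps_t) = sigma^2, the variance is
  gamma(0) = sigma^2 * (1 + sum_i theta_i^2).
  sum_i theta_i^2 = (-0.027)^2 + (-0.216)^2 + (-0.436)^2 = 0.000729 + 0.046656 + 0.190096 = 0.237481.
  gamma(0) = 4 * (1 + 0.237481) = 4 * 1.237481 = 4.949924, which rounds to 4.9499.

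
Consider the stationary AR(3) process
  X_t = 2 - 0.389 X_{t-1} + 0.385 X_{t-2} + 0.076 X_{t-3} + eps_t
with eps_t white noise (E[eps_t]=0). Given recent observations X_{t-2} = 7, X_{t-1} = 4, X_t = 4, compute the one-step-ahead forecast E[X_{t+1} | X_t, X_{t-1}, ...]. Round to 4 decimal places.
E[X_{t+1} \mid \mathcal F_t] = 2.5160

For an AR(p) model X_t = c + sum_i phi_i X_{t-i} + eps_t, the
one-step-ahead conditional mean is
  E[X_{t+1} | X_t, ...] = c + sum_i phi_i X_{t+1-i}.
Substitute known values:
  E[X_{t+1} | ...] = 2 + (-0.389) * (4) + (0.385) * (4) + (0.076) * (7)
                   = 2.5160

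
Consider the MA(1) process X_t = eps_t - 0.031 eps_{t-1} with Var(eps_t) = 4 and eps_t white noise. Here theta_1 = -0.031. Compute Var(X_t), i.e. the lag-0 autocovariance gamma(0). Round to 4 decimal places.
\gamma(0) = 4.0038

For an MA(q) process X_t = eps_t + sum_i theta_i eps_{t-i} with
Var(eps_t) = sigma^2, the variance is
  gamma(0) = sigma^2 * (1 + sum_i theta_i^2).
  sum_i theta_i^2 = (-0.031)^2 = 0.000961.
  gamma(0) = 4 * (1 + 0.000961) = 4 * 1.000961 = 4.003844, which rounds to 4.0038.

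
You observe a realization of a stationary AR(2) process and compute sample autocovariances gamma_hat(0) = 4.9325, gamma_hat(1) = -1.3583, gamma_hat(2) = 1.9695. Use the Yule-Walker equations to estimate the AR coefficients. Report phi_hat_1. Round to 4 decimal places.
\hat\phi_{1} = -0.1790

The Yule-Walker equations for an AR(p) process read, in matrix form,
  Gamma_p phi = r_p,   with   (Gamma_p)_{ij} = gamma(|i - j|),
                       (r_p)_i = gamma(i),   i,j = 1..p.
Substitute the sample gammas (Toeplitz matrix and right-hand side of size 2):
  Gamma_p = [[4.9325, -1.3583], [-1.3583, 4.9325]]
  r_p     = [-1.3583, 1.9695]
Written out:
  4.9325 phi_1 - 1.3583 phi_2 = -1.3583
  -1.3583 phi_1 + 4.9325 phi_2 = 1.9695
Solve by Cramer's rule:
  det = gamma(0)^2 - gamma(1)^2 = (4.9325)^2 - (-1.3583)^2 = 24.32955625 - 1.84497889 = 22.48457736
  phi_hat_1 = [gamma(1) gamma(0) - gamma(1) gamma(2)] / det = [(-1.3583)(4.9325) - (-1.3583)(1.9695)] / 22.48457736 = -4.0246429 / 22.48457736 = -0.179
  phi_hat_2 = [gamma(0) gamma(2) - gamma(1)^2] / det = [(4.9325)(1.9695) - (-1.3583)^2] / 22.48457736 = 7.86957986 / 22.48457736 = 0.35
So phi_hat = [-0.1790, 0.3500].
Therefore phi_hat_1 = -0.1790.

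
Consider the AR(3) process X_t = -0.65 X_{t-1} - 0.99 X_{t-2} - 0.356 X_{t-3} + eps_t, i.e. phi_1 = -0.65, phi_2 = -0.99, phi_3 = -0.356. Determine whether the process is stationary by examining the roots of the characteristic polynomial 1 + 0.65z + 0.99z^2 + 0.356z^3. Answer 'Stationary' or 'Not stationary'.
\text{Stationary}

The AR(p) characteristic polynomial is P(z) = 1 + 0.65z + 0.99z^2 + 0.356z^3.
Stationarity requires all roots to lie outside the unit circle, i.e. |z| > 1 for every root.
Degree 3: look for a simple real root z0 first, then factor out (1 - z/z0) and solve the remaining quadratic.
Testing z0 = -2.5: P(-2.5) = 1 + (0.65)(-2.5) + (0.99)(-2.5)^2 + (0.356)(-2.5)^3
  = 1 + (-1.625) + (6.1875) + (-5.5625) = 0.  So z_0 = -2.5 is a root, |z_0| = 2.5.
Divide out the factor (1 + 0.4 z) = (1 - z/z0) (since 1/z0 = -0.4):
  P(z) = (1 + 0.4 z)(1 + (0.25) z + (0.89) z^2)
  [check: z-coef 0.25 - (-0.4) = 0.65; z^2-coef 0.89 - (-0.4)(0.25) = 0.99; z^3-coef -(-0.4)(0.89) = 0.356.]
Remaining roots from the quadratic factor 1 + (0.25) z + (0.89) z^2:
  Set 1 + (0.25) z + (0.89) z^2 = 0, i.e. a z^2 + b z + c = 0 with a = 0.89, b = 0.25, c = 1.
  Discriminant D = b^2 - 4ac = (0.25)^2 - 4*(0.89)*1 = 0.0625 - (3.56) = -3.4975.
  D < 0, so the roots are the complex-conjugate pair z = (-b +/- i sqrt(-D)) / (2a) = -0.1404 +/- 1.0507i.
  For a conjugate pair |z|^2 = z * conj(z) = (product of roots) = c/a = 1/(0.89) = 1.123596, so |z| = sqrt(1.123596) = 1.06 for both roots.
Moduli of all roots: 2.5000, 1.0600, 1.0600.
All moduli strictly greater than 1? Yes.
Verdict: Stationary.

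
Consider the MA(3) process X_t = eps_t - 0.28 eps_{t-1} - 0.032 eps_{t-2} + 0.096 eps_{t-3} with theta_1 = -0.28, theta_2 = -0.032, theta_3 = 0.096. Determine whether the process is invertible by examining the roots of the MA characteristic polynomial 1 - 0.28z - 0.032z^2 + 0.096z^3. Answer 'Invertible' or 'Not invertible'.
\text{Invertible}

The MA(q) characteristic polynomial is P(z) = 1 - 0.28z - 0.032z^2 + 0.096z^3.
Invertibility requires all roots to lie outside the unit circle, i.e. |z| > 1 for every root.
Degree 3: look for a simple real root z0 first, then factor out (1 - z/z0) and solve the remaining quadratic.
Testing z0 = -2.5: P(-2.5) = 1 + (-0.28)(-2.5) + (-0.032)(-2.5)^2 + (0.096)(-2.5)^3
  = 1 + (0.7) + (-0.2) + (-1.5) = 0.  So z_0 = -2.5 is a root, |z_0| = 2.5.
Divide out the factor (1 + 0.4 z) = (1 - z/z0) (since 1/z0 = -0.4):
  P(z) = (1 + 0.4 z)(1 + (-0.68) z + (0.24) z^2)
  [check: z-coef -0.68 - (-0.4) = -0.28; z^2-coef 0.24 - (-0.4)(-0.68) = -0.032; z^3-coef -(-0.4)(0.24) = 0.096.]
Remaining roots from the quadratic factor 1 + (-0.68) z + (0.24) z^2:
  Set 1 + (-0.68) z + (0.24) z^2 = 0, i.e. a z^2 + b z + c = 0 with a = 0.24, b = -0.68, c = 1.
  Discriminant D = b^2 - 4ac = (-0.68)^2 - 4*(0.24)*1 = 0.4624 - (0.96) = -0.4976.
  D < 0, so the roots are the complex-conjugate pair z = (-b +/- i sqrt(-D)) / (2a) = 1.4167 +/- 1.4696i.
  For a conjugate pair |z|^2 = z * conj(z) = (product of roots) = c/a = 1/(0.24) = 4.166667, so |z| = sqrt(4.166667) = 2.0412 for both roots.
Moduli of all roots: 2.5000, 2.0412, 2.0412.
All moduli strictly greater than 1? Yes.
Verdict: Invertible.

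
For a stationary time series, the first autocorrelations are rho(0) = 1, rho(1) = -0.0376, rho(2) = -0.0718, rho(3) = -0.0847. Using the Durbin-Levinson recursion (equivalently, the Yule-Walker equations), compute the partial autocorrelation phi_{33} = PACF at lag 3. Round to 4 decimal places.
\phi_{33} = -0.0910

The PACF at lag k is phi_{kk}, the last component of the solution
to the Yule-Walker system G_k phi = r_k where
  (G_k)_{ij} = rho(|i - j|), (r_k)_i = rho(i), i,j = 1..k.
Equivalently, Durbin-Levinson gives phi_{kk} iteratively:
  phi_{11} = rho(1)
  phi_{kk} = [rho(k) - sum_{j=1..k-1} phi_{k-1,j} rho(k-j)]
            / [1 - sum_{j=1..k-1} phi_{k-1,j} rho(j)],
  phi_{k,j} = phi_{k-1,j} - phi_{kk} phi_{k-1,k-j},  j = 1..k-1.
Step k = 1:
  phi_11 = rho(1) = -0.0376.
Step k = 2:
  phi_22 = [rho(2) - phi_11 rho(1)] / [1 - phi_11 rho(1)] = [-0.0718 - (-0.0376)(-0.0376)] / [1 - (-0.0376)(-0.0376)]
         = -0.07321376 / 0.99858624 = -0.073317.
  Update: phi_21 = phi_11 - phi_22 phi_11 = -0.0376 - (-0.073317)(-0.0376) = -0.040357.
Step k = 3:
  phi_33 = [rho(3) - phi_21 rho(2) - phi_22 rho(1)] / [1 - phi_21 rho(1) - phi_22 rho(2)]
    numerator   = -0.0847 - (-0.040357)(-0.0718) - (-0.073317)(-0.0376) = -0.09035435
    denominator = 1 - (-0.040357)(-0.0376) - (-0.073317)(-0.0718) = 0.9932184
  phi_33 = -0.09035435 / 0.9932184 = -0.091.
Therefore phi_{33} = -0.0910.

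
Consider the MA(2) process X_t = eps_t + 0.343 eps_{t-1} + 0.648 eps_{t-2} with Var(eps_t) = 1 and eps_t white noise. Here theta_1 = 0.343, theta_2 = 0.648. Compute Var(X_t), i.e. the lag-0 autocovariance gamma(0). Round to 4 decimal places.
\gamma(0) = 1.5376

For an MA(q) process X_t = eps_t + sum_i theta_i eps_{t-i} with
Var(eps_t) = sigma^2, the variance is
  gamma(0) = sigma^2 * (1 + sum_i theta_i^2).
  sum_i theta_i^2 = (0.343)^2 + (0.648)^2 = 0.117649 + 0.419904 = 0.537553.
  gamma(0) = 1 * (1 + 0.537553) = 1 * 1.537553 = 1.537553, which rounds to 1.5376.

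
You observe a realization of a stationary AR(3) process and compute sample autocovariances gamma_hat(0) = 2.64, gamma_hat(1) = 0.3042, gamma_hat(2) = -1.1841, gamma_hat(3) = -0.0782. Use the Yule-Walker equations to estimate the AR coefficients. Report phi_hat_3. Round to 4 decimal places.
\hat\phi_{3} = 0.1300

The Yule-Walker equations for an AR(p) process read, in matrix form,
  Gamma_p phi = r_p,   with   (Gamma_p)_{ij} = gamma(|i - j|),
                       (r_p)_i = gamma(i),   i,j = 1..p.
Substitute the sample gammas (Toeplitz matrix and right-hand side of size 3):
  Gamma_p = [[2.64, 0.3042, -1.1841], [0.3042, 2.64, 0.3042], [-1.1841, 0.3042, 2.64]]
  r_p     = [0.3042, -1.1841, -0.0782]
Written out (R1..R3):
  (R1) 2.64 phi_1 + 0.3042 phi_2 - 1.1841 phi_3 = 0.3042
  (R2) 0.3042 phi_1 + 2.64 phi_2 + 0.3042 phi_3 = -1.1841
  (R3) -1.1841 phi_1 + 0.3042 phi_2 + 2.64 phi_3 = -0.0782
Gaussian elimination:
  R2 <- R2 - (0.3042/2.64) R1 = R2 - (0.115227) R1:  2.604948 phi_2 + 0.440641 phi_3 = -1.219152
  R3 <- R3 - (-1.1841/2.64) R1 = R3 - (-0.448523) R1:  0.440641 phi_2 + 2.108904 phi_3 = 0.058241
  R3 <- R3 - (0.440641/2.604948) R2 = R3 - (0.169155) R2:  2.034368 phi_3 = 0.264467
Back-substitution:
  phi_hat_3 = 0.264467 / 2.034368 = 0.129999
  phi_hat_2 = (-1.219152 - (0.440641)(0.129999)) / 2.604948 = -0.490004
  phi_hat_1 = (0.3042 - (0.3042)(-0.490004) - (-1.1841)(0.129999)) / 2.64 = 0.229997
So phi_hat = [0.2300, -0.4900, 0.1300].
Therefore phi_hat_3 = 0.1300.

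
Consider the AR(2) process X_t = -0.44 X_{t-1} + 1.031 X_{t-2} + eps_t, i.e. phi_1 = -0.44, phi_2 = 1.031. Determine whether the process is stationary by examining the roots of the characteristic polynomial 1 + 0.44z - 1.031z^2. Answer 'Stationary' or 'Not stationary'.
\text{Not stationary}

The AR(p) characteristic polynomial is P(z) = 1 + 0.44z - 1.031z^2.
Stationarity requires all roots to lie outside the unit circle, i.e. |z| > 1 for every root.
Set 1 + (0.44) z + (-1.031) z^2 = 0, i.e. a z^2 + b z + c = 0 with a = -1.031, b = 0.44, c = 1.
Discriminant D = b^2 - 4ac = (0.44)^2 - 4*(-1.031)*1 = 0.1936 - (-4.124) = 4.3176.
D >= 0, so the roots are real: z = (-b +/- sqrt(D)) / (2a) = (-0.44 +/- 2.077884) / (-2.062).
  z_1 = (-0.44 + 2.077884) / (-2.062) = -0.7943,   |z_1| = 0.7943.
  z_2 = (-0.44 - 2.077884) / (-2.062) = 1.2211,   |z_2| = 1.2211.
Moduli of all roots: 0.7943, 1.2211.
All moduli strictly greater than 1? No.
Verdict: Not stationary.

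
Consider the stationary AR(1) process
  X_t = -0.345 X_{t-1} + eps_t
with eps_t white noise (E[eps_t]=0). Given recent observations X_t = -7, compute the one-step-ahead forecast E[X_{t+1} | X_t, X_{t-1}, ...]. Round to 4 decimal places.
E[X_{t+1} \mid \mathcal F_t] = 2.4150

For an AR(p) model X_t = c + sum_i phi_i X_{t-i} + eps_t, the
one-step-ahead conditional mean is
  E[X_{t+1} | X_t, ...] = c + sum_i phi_i X_{t+1-i}.
Substitute known values:
  E[X_{t+1} | ...] = (-0.345) * (-7)
                   = 2.4150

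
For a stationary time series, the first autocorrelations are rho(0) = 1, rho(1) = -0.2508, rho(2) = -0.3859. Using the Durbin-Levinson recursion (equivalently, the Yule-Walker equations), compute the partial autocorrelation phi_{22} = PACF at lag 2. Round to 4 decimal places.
\phi_{22} = -0.4789

The PACF at lag k is phi_{kk}, the last component of the solution
to the Yule-Walker system G_k phi = r_k where
  (G_k)_{ij} = rho(|i - j|), (r_k)_i = rho(i), i,j = 1..k.
Equivalently, Durbin-Levinson gives phi_{kk} iteratively:
  phi_{11} = rho(1)
  phi_{kk} = [rho(k) - sum_{j=1..k-1} phi_{k-1,j} rho(k-j)]
            / [1 - sum_{j=1..k-1} phi_{k-1,j} rho(j)],
  phi_{k,j} = phi_{k-1,j} - phi_{kk} phi_{k-1,k-j},  j = 1..k-1.
Step k = 1:
  phi_11 = rho(1) = -0.2508.
Step k = 2:
  phi_22 = [rho(2) - phi_11 rho(1)] / [1 - phi_11 rho(1)] = [-0.3859 - (-0.2508)(-0.2508)] / [1 - (-0.2508)(-0.2508)]
         = -0.44880064 / 0.93709936 = -0.4789.
Therefore phi_{22} = -0.4789.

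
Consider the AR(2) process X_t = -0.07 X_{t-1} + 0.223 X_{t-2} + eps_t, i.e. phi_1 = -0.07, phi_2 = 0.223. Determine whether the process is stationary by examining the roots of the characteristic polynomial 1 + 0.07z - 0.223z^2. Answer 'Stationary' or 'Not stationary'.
\text{Stationary}

The AR(p) characteristic polynomial is P(z) = 1 + 0.07z - 0.223z^2.
Stationarity requires all roots to lie outside the unit circle, i.e. |z| > 1 for every root.
Set 1 + (0.07) z + (-0.223) z^2 = 0, i.e. a z^2 + b z + c = 0 with a = -0.223, b = 0.07, c = 1.
Discriminant D = b^2 - 4ac = (0.07)^2 - 4*(-0.223)*1 = 0.0049 - (-0.892) = 0.8969.
D >= 0, so the roots are real: z = (-b +/- sqrt(D)) / (2a) = (-0.07 +/- 0.947048) / (-0.446).
  z_1 = (-0.07 + 0.947048) / (-0.446) = -1.9665,   |z_1| = 1.9665.
  z_2 = (-0.07 - 0.947048) / (-0.446) = 2.2804,   |z_2| = 2.2804.
Moduli of all roots: 1.9665, 2.2804.
All moduli strictly greater than 1? Yes.
Verdict: Stationary.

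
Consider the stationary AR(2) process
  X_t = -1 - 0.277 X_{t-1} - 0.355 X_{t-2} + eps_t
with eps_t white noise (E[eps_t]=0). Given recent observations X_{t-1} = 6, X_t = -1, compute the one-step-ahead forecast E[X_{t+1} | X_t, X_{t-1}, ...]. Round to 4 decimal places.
E[X_{t+1} \mid \mathcal F_t] = -2.8530

For an AR(p) model X_t = c + sum_i phi_i X_{t-i} + eps_t, the
one-step-ahead conditional mean is
  E[X_{t+1} | X_t, ...] = c + sum_i phi_i X_{t+1-i}.
Substitute known values:
  E[X_{t+1} | ...] = -1 + (-0.277) * (-1) + (-0.355) * (6)
                   = -2.8530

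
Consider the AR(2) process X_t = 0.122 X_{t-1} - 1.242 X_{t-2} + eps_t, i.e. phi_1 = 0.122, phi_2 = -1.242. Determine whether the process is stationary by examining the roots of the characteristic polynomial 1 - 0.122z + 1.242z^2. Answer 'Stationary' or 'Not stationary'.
\text{Not stationary}

The AR(p) characteristic polynomial is P(z) = 1 - 0.122z + 1.242z^2.
Stationarity requires all roots to lie outside the unit circle, i.e. |z| > 1 for every root.
Set 1 + (-0.122) z + (1.242) z^2 = 0, i.e. a z^2 + b z + c = 0 with a = 1.242, b = -0.122, c = 1.
Discriminant D = b^2 - 4ac = (-0.122)^2 - 4*(1.242)*1 = 0.014884 - (4.968) = -4.953116.
D < 0, so the roots are the complex-conjugate pair z = (-b +/- i sqrt(-D)) / (2a) = 0.0491 +/- 0.896i.
For a conjugate pair |z|^2 = z * conj(z) = (product of roots) = c/a = 1/(1.242) = 0.805153, so |z| = sqrt(0.805153) = 0.8973 for both roots.
Moduli of all roots: 0.8973, 0.8973.
All moduli strictly greater than 1? No.
Verdict: Not stationary.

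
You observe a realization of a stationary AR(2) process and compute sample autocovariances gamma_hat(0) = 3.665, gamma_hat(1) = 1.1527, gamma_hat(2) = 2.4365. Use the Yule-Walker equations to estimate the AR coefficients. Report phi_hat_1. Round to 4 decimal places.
\hat\phi_{1} = 0.1170

The Yule-Walker equations for an AR(p) process read, in matrix form,
  Gamma_p phi = r_p,   with   (Gamma_p)_{ij} = gamma(|i - j|),
                       (r_p)_i = gamma(i),   i,j = 1..p.
Substitute the sample gammas (Toeplitz matrix and right-hand side of size 2):
  Gamma_p = [[3.665, 1.1527], [1.1527, 3.665]]
  r_p     = [1.1527, 2.4365]
Written out:
  3.665 phi_1 + 1.1527 phi_2 = 1.1527
  1.1527 phi_1 + 3.665 phi_2 = 2.4365
Solve by Cramer's rule:
  det = gamma(0)^2 - gamma(1)^2 = (3.665)^2 - (1.1527)^2 = 13.432225 - 1.32871729 = 12.10350771
  phi_hat_1 = [gamma(1) gamma(0) - gamma(1) gamma(2)] / det = [(1.1527)(3.665) - (1.1527)(2.4365)] / 12.10350771 = 1.41609195 / 12.10350771 = 0.117
  phi_hat_2 = [gamma(0) gamma(2) - gamma(1)^2] / det = [(3.665)(2.4365) - (1.1527)^2] / 12.10350771 = 7.60105521 / 12.10350771 = 0.628
So phi_hat = [0.1170, 0.6280].
Therefore phi_hat_1 = 0.1170.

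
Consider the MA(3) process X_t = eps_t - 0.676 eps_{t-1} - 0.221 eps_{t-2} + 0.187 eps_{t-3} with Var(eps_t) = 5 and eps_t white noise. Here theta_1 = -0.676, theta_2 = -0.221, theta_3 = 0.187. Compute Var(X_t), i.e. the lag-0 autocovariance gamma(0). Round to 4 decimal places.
\gamma(0) = 7.7039

For an MA(q) process X_t = eps_t + sum_i theta_i eps_{t-i} with
Var(eps_t) = sigma^2, the variance is
  gamma(0) = sigma^2 * (1 + sum_i theta_i^2).
  sum_i theta_i^2 = (-0.676)^2 + (-0.221)^2 + (0.187)^2 = 0.456976 + 0.048841 + 0.034969 = 0.540786.
  gamma(0) = 5 * (1 + 0.540786) = 5 * 1.540786 = 7.70393, which rounds to 7.7039.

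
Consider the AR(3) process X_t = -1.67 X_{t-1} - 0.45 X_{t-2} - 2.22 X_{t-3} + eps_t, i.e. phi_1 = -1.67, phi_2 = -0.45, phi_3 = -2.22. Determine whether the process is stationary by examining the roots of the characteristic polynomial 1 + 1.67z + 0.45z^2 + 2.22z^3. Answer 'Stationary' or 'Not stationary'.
\text{Not stationary}

The AR(p) characteristic polynomial is P(z) = 1 + 1.67z + 0.45z^2 + 2.22z^3.
Stationarity requires all roots to lie outside the unit circle, i.e. |z| > 1 for every root.
Degree 3: look for a simple real root z0 first, then factor out (1 - z/z0) and solve the remaining quadratic.
Testing z0 = -0.5: P(-0.5) = 1 + (1.67)(-0.5) + (0.45)(-0.5)^2 + (2.22)(-0.5)^3
  = 1 + (-0.835) + (0.1125) + (-0.2775) = 0.  So z_0 = -0.5 is a root, |z_0| = 0.5.
Divide out the factor (1 + 2 z) = (1 - z/z0) (since 1/z0 = -2):
  P(z) = (1 + 2 z)(1 + (-0.33) z + (1.11) z^2)
  [check: z-coef -0.33 - (-2) = 1.67; z^2-coef 1.11 - (-2)(-0.33) = 0.45; z^3-coef -(-2)(1.11) = 2.22.]
Remaining roots from the quadratic factor 1 + (-0.33) z + (1.11) z^2:
  Set 1 + (-0.33) z + (1.11) z^2 = 0, i.e. a z^2 + b z + c = 0 with a = 1.11, b = -0.33, c = 1.
  Discriminant D = b^2 - 4ac = (-0.33)^2 - 4*(1.11)*1 = 0.1089 - (4.44) = -4.3311.
  D < 0, so the roots are the complex-conjugate pair z = (-b +/- i sqrt(-D)) / (2a) = 0.1486 +/- 0.9374i.
  For a conjugate pair |z|^2 = z * conj(z) = (product of roots) = c/a = 1/(1.11) = 0.900901, so |z| = sqrt(0.900901) = 0.9492 for both roots.
Moduli of all roots: 0.5000, 0.9492, 0.9492.
All moduli strictly greater than 1? No.
Verdict: Not stationary.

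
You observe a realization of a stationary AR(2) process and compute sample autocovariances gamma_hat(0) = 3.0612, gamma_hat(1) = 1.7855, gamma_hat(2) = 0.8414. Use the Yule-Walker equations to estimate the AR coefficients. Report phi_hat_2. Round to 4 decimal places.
\hat\phi_{2} = -0.0990

The Yule-Walker equations for an AR(p) process read, in matrix form,
  Gamma_p phi = r_p,   with   (Gamma_p)_{ij} = gamma(|i - j|),
                       (r_p)_i = gamma(i),   i,j = 1..p.
Substitute the sample gammas (Toeplitz matrix and right-hand side of size 2):
  Gamma_p = [[3.0612, 1.7855], [1.7855, 3.0612]]
  r_p     = [1.7855, 0.8414]
Written out:
  3.0612 phi_1 + 1.7855 phi_2 = 1.7855
  1.7855 phi_1 + 3.0612 phi_2 = 0.8414
Solve by Cramer's rule:
  det = gamma(0)^2 - gamma(1)^2 = (3.0612)^2 - (1.7855)^2 = 9.37094544 - 3.18801025 = 6.18293519
  phi_hat_1 = [gamma(1) gamma(0) - gamma(1) gamma(2)] / det = [(1.7855)(3.0612) - (1.7855)(0.8414)] / 6.18293519 = 3.9634529 / 6.18293519 = 0.641
  phi_hat_2 = [gamma(0) gamma(2) - gamma(1)^2] / det = [(3.0612)(0.8414) - (1.7855)^2] / 6.18293519 = -0.61231657 / 6.18293519 = -0.099
So phi_hat = [0.6410, -0.0990].
Therefore phi_hat_2 = -0.0990.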